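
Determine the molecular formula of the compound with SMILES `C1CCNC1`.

C4H9N

Heavy atoms from the SMILES: 4 C, 1 N.
Implicit hydrogens by atom environment:
  4 × C: 2 H each → 8
  1 × N: 1 H
  Total hydrogens = 9.
Molecular formula: C4H9N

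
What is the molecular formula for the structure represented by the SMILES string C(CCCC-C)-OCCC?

Heavy atoms from the SMILES: 9 C, 1 O.
Implicit hydrogens by atom environment:
  7 × C: 2 H each → 14
  2 × C: 3 H each → 6
  1 × O: no H
  Total hydrogens = 20.
Molecular formula: C9H20O

C9H20O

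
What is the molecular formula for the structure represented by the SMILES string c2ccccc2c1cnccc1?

C11H9N

Heavy atoms from the SMILES: 11 C, 1 N.
Implicit hydrogens by atom environment:
  9 × C (aromatic): 1 H each → 9
  2 × C (aromatic): no H
  1 × N (aromatic): no H
  Total hydrogens = 9.
Molecular formula: C11H9N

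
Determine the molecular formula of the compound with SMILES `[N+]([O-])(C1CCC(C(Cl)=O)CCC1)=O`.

C8H12ClNO3

Heavy atoms from the SMILES: 8 C, 1 Cl, 1 N, 3 O.
Implicit hydrogens by atom environment:
  5 × C: 2 H each → 10
  2 × C: 1 H each → 2
  2 × O: no H
  1 × C: no H
  1 × Cl: no H
  1 × N (charge +1): no H
  1 × O (charge -1): no H
  Total hydrogens = 12.
Molecular formula: C8H12ClNO3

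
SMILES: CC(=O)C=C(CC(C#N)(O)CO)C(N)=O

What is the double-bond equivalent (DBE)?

Molecular formula from the SMILES: C9H12N2O4.
DoU = (2C + 2 + N − H − X)/2 = (2·9 + 2 + 2 − 12 − 0)/2 = 10/2 = 5.
(Structurally: 0 ring(s) + 5 π bond(s) = 5.)

5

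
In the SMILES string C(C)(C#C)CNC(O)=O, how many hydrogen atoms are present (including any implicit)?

Hydrogens are implicit in SMILES; fill each atom to its normal valence:
  2 × C: 1 H each → 2
  2 × C: no H
  1 × C: 3 H
  1 × C: 2 H
  1 × N: 1 H
  1 × O: 1 H
  1 × O: no H
  Total hydrogens = 9.

9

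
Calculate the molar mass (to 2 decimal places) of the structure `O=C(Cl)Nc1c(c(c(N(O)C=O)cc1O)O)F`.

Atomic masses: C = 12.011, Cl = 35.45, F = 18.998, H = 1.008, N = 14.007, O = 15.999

264.59

Molecular formula: C8H6ClFN2O5.
M = 8×12.011 + 1×35.45 + 1×18.998 + 6×1.008 + 2×14.007 + 5×15.999 = 264.59 g/mol.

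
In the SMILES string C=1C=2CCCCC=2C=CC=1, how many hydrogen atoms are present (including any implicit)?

12

Hydrogens are implicit in SMILES; fill each atom to its normal valence:
  4 × C: 2 H each → 8
  4 × C (aromatic): 1 H each → 4
  2 × C (aromatic): no H
  Total hydrogens = 12.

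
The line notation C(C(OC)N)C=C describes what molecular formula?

Heavy atoms from the SMILES: 5 C, 1 N, 1 O.
Implicit hydrogens by atom environment:
  2 × C: 2 H each → 4
  2 × C: 1 H each → 2
  1 × C: 3 H
  1 × N: 2 H
  1 × O: no H
  Total hydrogens = 11.
Molecular formula: C5H11NO

C5H11NO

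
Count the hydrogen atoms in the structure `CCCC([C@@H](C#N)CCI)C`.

Hydrogens are implicit in SMILES; fill each atom to its normal valence:
  4 × C: 2 H each → 8
  2 × C: 3 H each → 6
  2 × C: 1 H each → 2
  1 × C: no H
  1 × I: no H
  1 × N: no H
  Total hydrogens = 16.

16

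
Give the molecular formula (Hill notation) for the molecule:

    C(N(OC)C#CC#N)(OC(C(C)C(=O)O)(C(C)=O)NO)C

Heavy atoms from the SMILES: 12 C, 3 N, 6 O.
Implicit hydrogens by atom environment:
  6 × C: no H
  4 × C: 3 H each → 12
  4 × O: no H
  2 × C: 1 H each → 2
  2 × N: no H
  2 × O: 1 H each → 2
  1 × N: 1 H
  Total hydrogens = 17.
Molecular formula: C12H17N3O6

C12H17N3O6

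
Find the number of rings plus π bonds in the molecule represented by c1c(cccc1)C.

4

Molecular formula from the SMILES: C7H8.
DoU = (2C + 2 + N − H − X)/2 = (2·7 + 2 + 0 − 8 − 0)/2 = 8/2 = 4.
(Structurally: 1 ring(s) + 3 π bond(s) = 4.)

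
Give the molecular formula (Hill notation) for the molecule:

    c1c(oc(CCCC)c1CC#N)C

Heavy atoms from the SMILES: 11 C, 1 N, 1 O.
Implicit hydrogens by atom environment:
  4 × C: 2 H each → 8
  3 × C (aromatic): no H
  2 × C: 3 H each → 6
  1 × C (aromatic): 1 H
  1 × C: no H
  1 × N: no H
  1 × O (aromatic): no H
  Total hydrogens = 15.
Molecular formula: C11H15NO

C11H15NO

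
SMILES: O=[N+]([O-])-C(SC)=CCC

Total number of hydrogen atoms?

9

Hydrogens are implicit in SMILES; fill each atom to its normal valence:
  2 × C: 3 H each → 6
  1 × C: 2 H
  1 × C: 1 H
  1 × C: no H
  1 × N (charge +1): no H
  1 × O: no H
  1 × O (charge -1): no H
  1 × S: no H
  Total hydrogens = 9.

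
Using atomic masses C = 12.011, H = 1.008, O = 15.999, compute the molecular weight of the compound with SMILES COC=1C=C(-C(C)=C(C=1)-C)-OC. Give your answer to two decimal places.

166.22

Molecular formula: C10H14O2.
M = 10×12.011 + 14×1.008 + 2×15.999 = 166.22 g/mol.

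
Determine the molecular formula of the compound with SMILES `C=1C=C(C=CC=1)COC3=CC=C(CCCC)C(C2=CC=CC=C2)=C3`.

Heavy atoms from the SMILES: 23 C, 1 O.
Implicit hydrogens by atom environment:
  13 × C (aromatic): 1 H each → 13
  5 × C (aromatic): no H
  4 × C: 2 H each → 8
  1 × C: 3 H
  1 × O: no H
  Total hydrogens = 24.
Molecular formula: C23H24O

C23H24O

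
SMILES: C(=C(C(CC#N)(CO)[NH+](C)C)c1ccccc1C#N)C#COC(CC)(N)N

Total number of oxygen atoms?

The symbol for oxygen appears 2 times in the SMILES.

2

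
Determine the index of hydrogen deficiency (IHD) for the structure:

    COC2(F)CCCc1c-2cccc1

5

Molecular formula from the SMILES: C11H13FO.
DoU = (2C + 2 + N − H − X)/2 = (2·11 + 2 + 0 − 13 − 1)/2 = 10/2 = 5.
(Structurally: 2 ring(s) + 3 π bond(s) = 5.)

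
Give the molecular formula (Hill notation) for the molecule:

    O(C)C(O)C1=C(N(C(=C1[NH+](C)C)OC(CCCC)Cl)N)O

C13H25ClN3O4+

Heavy atoms from the SMILES: 13 C, 1 Cl, 3 N, 4 O.
Implicit hydrogens by atom environment:
  4 × C: 3 H each → 12
  4 × C (aromatic): no H
  3 × C: 2 H each → 6
  2 × C: 1 H each → 2
  2 × O: 1 H each → 2
  2 × O: no H
  1 × Cl: no H
  1 × N: 2 H
  1 × N (charge +1): 1 H
  1 × N (aromatic): no H
  Total hydrogens = 25.
Net charge +1.
Molecular formula: C13H25ClN3O4+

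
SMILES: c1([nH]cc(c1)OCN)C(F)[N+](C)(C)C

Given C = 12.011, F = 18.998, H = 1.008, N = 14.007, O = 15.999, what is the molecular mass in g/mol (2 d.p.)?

202.25

Molecular formula: C9H17FN3O+.
M = 9×12.011 + 1×18.998 + 17×1.008 + 3×14.007 + 1×15.999 = 202.25 g/mol.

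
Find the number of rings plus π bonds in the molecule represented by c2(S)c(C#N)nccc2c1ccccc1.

10

Molecular formula from the SMILES: C12H8N2S.
DoU = (2C + 2 + N − H − X)/2 = (2·12 + 2 + 2 − 8 − 0)/2 = 20/2 = 10.
(Structurally: 2 ring(s) + 8 π bond(s) = 10.)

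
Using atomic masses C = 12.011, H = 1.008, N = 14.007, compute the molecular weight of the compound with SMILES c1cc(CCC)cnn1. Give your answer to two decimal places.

Molecular formula: C7H10N2.
M = 7×12.011 + 10×1.008 + 2×14.007 = 122.17 g/mol.

122.17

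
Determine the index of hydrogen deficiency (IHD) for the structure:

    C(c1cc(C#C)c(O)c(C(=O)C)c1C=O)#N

10

Molecular formula from the SMILES: C12H7NO3.
DoU = (2C + 2 + N − H − X)/2 = (2·12 + 2 + 1 − 7 − 0)/2 = 20/2 = 10.
(Structurally: 1 ring(s) + 9 π bond(s) = 10.)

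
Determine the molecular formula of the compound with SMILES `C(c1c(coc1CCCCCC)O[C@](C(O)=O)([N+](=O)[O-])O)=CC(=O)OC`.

C16H21NO9

Heavy atoms from the SMILES: 16 C, 1 N, 9 O.
Implicit hydrogens by atom environment:
  5 × C: 2 H each → 10
  5 × O: no H
  3 × C (aromatic): no H
  3 × C: no H
  2 × C: 3 H each → 6
  2 × C: 1 H each → 2
  2 × O: 1 H each → 2
  1 × C (aromatic): 1 H
  1 × N (charge +1): no H
  1 × O (aromatic): no H
  1 × O (charge -1): no H
  Total hydrogens = 21.
Molecular formula: C16H21NO9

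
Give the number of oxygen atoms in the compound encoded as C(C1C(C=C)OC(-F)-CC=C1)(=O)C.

2

The symbol for oxygen appears 2 times in the SMILES.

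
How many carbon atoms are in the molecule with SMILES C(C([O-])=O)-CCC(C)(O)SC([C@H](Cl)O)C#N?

The symbol for carbon appears 9 times in the SMILES. (Cl is a single chlorine, not C + l.)

9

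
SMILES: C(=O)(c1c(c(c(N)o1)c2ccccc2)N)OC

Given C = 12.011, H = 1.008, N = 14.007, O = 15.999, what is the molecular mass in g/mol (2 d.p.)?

232.24

Molecular formula: C12H12N2O3.
M = 12×12.011 + 12×1.008 + 2×14.007 + 3×15.999 = 232.24 g/mol.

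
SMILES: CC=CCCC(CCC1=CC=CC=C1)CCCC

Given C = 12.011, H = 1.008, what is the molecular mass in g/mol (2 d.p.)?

Molecular formula: C18H28.
M = 18×12.011 + 28×1.008 = 244.42 g/mol.

244.42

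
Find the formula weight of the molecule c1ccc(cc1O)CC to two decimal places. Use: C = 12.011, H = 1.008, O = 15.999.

Molecular formula: C8H10O.
M = 8×12.011 + 10×1.008 + 1×15.999 = 122.17 g/mol.

122.17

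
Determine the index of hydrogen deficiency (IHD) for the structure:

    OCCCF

0

Molecular formula from the SMILES: C3H7FO.
DoU = (2C + 2 + N − H − X)/2 = (2·3 + 2 + 0 − 7 − 1)/2 = 0/2 = 0.
(Structurally: 0 ring(s) + 0 π bond(s) = 0.)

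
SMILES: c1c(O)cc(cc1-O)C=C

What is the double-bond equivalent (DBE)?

5

Molecular formula from the SMILES: C8H8O2.
DoU = (2C + 2 + N − H − X)/2 = (2·8 + 2 + 0 − 8 − 0)/2 = 10/2 = 5.
(Structurally: 1 ring(s) + 4 π bond(s) = 5.)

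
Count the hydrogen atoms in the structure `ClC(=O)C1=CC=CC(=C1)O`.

5

Hydrogens are implicit in SMILES; fill each atom to its normal valence:
  4 × C (aromatic): 1 H each → 4
  2 × C (aromatic): no H
  1 × C: no H
  1 × Cl: no H
  1 × O: 1 H
  1 × O: no H
  Total hydrogens = 5.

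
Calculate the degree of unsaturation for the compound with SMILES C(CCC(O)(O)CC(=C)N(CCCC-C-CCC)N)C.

Molecular formula from the SMILES: C16H34N2O2.
DoU = (2C + 2 + N − H − X)/2 = (2·16 + 2 + 2 − 34 − 0)/2 = 2/2 = 1.
(Structurally: 0 ring(s) + 1 π bond(s) = 1.)

1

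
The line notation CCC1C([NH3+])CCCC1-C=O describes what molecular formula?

Heavy atoms from the SMILES: 9 C, 1 N, 1 O.
Implicit hydrogens by atom environment:
  4 × C: 2 H each → 8
  4 × C: 1 H each → 4
  1 × C: 3 H
  1 × N (charge +1): 3 H
  1 × O: no H
  Total hydrogens = 18.
Net charge +1.
Molecular formula: C9H18NO+

C9H18NO+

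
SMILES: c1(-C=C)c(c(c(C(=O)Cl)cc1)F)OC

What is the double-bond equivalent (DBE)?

Molecular formula from the SMILES: C10H8ClFO2.
DoU = (2C + 2 + N − H − X)/2 = (2·10 + 2 + 0 − 8 − 2)/2 = 12/2 = 6.
(Structurally: 1 ring(s) + 5 π bond(s) = 6.)

6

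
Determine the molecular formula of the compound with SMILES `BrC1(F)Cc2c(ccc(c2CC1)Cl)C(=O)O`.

Heavy atoms from the SMILES: 1 Br, 11 C, 1 Cl, 1 F, 2 O.
Implicit hydrogens by atom environment:
  4 × C (aromatic): no H
  3 × C: 2 H each → 6
  2 × C (aromatic): 1 H each → 2
  2 × C: no H
  1 × Br: no H
  1 × Cl: no H
  1 × F: no H
  1 × O: 1 H
  1 × O: no H
  Total hydrogens = 9.
Molecular formula: C11H9BrClFO2

C11H9BrClFO2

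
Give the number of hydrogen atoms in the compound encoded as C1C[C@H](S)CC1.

10

Hydrogens are implicit in SMILES; fill each atom to its normal valence:
  4 × C: 2 H each → 8
  1 × C: 1 H
  1 × S: 1 H
  Total hydrogens = 10.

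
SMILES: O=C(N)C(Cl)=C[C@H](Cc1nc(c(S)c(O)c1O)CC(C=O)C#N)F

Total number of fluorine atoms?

The symbol for fluorine appears 1 time in the SMILES.

1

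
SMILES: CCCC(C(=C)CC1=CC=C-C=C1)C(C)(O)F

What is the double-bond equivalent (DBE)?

5

Molecular formula from the SMILES: C15H21FO.
DoU = (2C + 2 + N − H − X)/2 = (2·15 + 2 + 0 − 21 − 1)/2 = 10/2 = 5.
(Structurally: 1 ring(s) + 4 π bond(s) = 5.)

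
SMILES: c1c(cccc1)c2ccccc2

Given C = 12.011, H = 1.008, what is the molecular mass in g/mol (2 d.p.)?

Molecular formula: C12H10.
M = 12×12.011 + 10×1.008 = 154.21 g/mol.

154.21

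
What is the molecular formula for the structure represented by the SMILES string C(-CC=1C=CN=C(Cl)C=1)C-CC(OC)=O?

Heavy atoms from the SMILES: 11 C, 1 Cl, 1 N, 2 O.
Implicit hydrogens by atom environment:
  4 × C: 2 H each → 8
  3 × C (aromatic): 1 H each → 3
  2 × C (aromatic): no H
  2 × O: no H
  1 × C: 3 H
  1 × C: no H
  1 × Cl: no H
  1 × N (aromatic): no H
  Total hydrogens = 14.
Molecular formula: C11H14ClNO2

C11H14ClNO2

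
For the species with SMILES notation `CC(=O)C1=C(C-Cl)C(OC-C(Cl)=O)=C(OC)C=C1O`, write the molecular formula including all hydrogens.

Heavy atoms from the SMILES: 12 C, 2 Cl, 5 O.
Implicit hydrogens by atom environment:
  5 × C (aromatic): no H
  4 × O: no H
  2 × C: 3 H each → 6
  2 × C: 2 H each → 4
  2 × C: no H
  2 × Cl: no H
  1 × C (aromatic): 1 H
  1 × O: 1 H
  Total hydrogens = 12.
Molecular formula: C12H12Cl2O5

C12H12Cl2O5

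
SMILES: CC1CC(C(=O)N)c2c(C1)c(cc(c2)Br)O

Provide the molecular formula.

C12H14BrNO2

Heavy atoms from the SMILES: 1 Br, 12 C, 1 N, 2 O.
Implicit hydrogens by atom environment:
  4 × C (aromatic): no H
  2 × C: 2 H each → 4
  2 × C (aromatic): 1 H each → 2
  2 × C: 1 H each → 2
  1 × Br: no H
  1 × C: 3 H
  1 × C: no H
  1 × N: 2 H
  1 × O: 1 H
  1 × O: no H
  Total hydrogens = 14.
Molecular formula: C12H14BrNO2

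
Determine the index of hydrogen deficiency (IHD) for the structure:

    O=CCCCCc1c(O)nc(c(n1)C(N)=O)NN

Molecular formula from the SMILES: C10H15N5O3.
DoU = (2C + 2 + N − H − X)/2 = (2·10 + 2 + 5 − 15 − 0)/2 = 12/2 = 6.
(Structurally: 1 ring(s) + 5 π bond(s) = 6.)

6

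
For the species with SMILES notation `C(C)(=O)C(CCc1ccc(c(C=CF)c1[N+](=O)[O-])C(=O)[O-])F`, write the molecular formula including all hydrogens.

C14H12F2NO5-

Heavy atoms from the SMILES: 14 C, 2 F, 1 N, 5 O.
Implicit hydrogens by atom environment:
  4 × C (aromatic): no H
  3 × C: 1 H each → 3
  3 × O: no H
  2 × C: 2 H each → 4
  2 × C (aromatic): 1 H each → 2
  2 × C: no H
  2 × F: no H
  2 × O (charge -1): no H
  1 × C: 3 H
  1 × N (charge +1): no H
  Total hydrogens = 12.
Net charge -1.
Molecular formula: C14H12F2NO5-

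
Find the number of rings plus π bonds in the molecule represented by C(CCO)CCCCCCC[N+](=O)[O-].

1

Molecular formula from the SMILES: C10H21NO3.
DoU = (2C + 2 + N − H − X)/2 = (2·10 + 2 + 1 − 21 − 0)/2 = 2/2 = 1.
(Structurally: 0 ring(s) + 1 π bond(s) = 1.)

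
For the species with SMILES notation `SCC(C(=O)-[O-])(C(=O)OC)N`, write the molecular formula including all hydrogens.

C5H8NO4S-

Heavy atoms from the SMILES: 5 C, 1 N, 4 O, 1 S.
Implicit hydrogens by atom environment:
  3 × C: no H
  3 × O: no H
  1 × C: 3 H
  1 × C: 2 H
  1 × N: 2 H
  1 × O (charge -1): no H
  1 × S: 1 H
  Total hydrogens = 8.
Net charge -1.
Molecular formula: C5H8NO4S-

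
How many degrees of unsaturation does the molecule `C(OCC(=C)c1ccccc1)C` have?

Molecular formula from the SMILES: C11H14O.
DoU = (2C + 2 + N − H − X)/2 = (2·11 + 2 + 0 − 14 − 0)/2 = 10/2 = 5.
(Structurally: 1 ring(s) + 4 π bond(s) = 5.)

5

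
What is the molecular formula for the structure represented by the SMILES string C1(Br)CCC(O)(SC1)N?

C5H10BrNOS

Heavy atoms from the SMILES: 1 Br, 5 C, 1 N, 1 O, 1 S.
Implicit hydrogens by atom environment:
  3 × C: 2 H each → 6
  1 × Br: no H
  1 × C: 1 H
  1 × C: no H
  1 × N: 2 H
  1 × O: 1 H
  1 × S: no H
  Total hydrogens = 10.
Molecular formula: C5H10BrNOS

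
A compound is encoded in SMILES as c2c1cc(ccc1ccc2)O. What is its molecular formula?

C10H8O

Heavy atoms from the SMILES: 10 C, 1 O.
Implicit hydrogens by atom environment:
  7 × C (aromatic): 1 H each → 7
  3 × C (aromatic): no H
  1 × O: 1 H
  Total hydrogens = 8.
Molecular formula: C10H8O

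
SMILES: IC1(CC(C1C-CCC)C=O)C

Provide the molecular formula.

C10H17IO

Heavy atoms from the SMILES: 10 C, 1 I, 1 O.
Implicit hydrogens by atom environment:
  4 × C: 2 H each → 8
  3 × C: 1 H each → 3
  2 × C: 3 H each → 6
  1 × C: no H
  1 × I: no H
  1 × O: no H
  Total hydrogens = 17.
Molecular formula: C10H17IO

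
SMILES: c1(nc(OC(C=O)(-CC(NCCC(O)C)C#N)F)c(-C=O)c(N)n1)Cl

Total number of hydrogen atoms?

Hydrogens are implicit in SMILES; fill each atom to its normal valence:
  4 × C: 1 H each → 4
  4 × C (aromatic): no H
  3 × C: 2 H each → 6
  3 × O: no H
  2 × C: no H
  2 × N (aromatic): no H
  1 × C: 3 H
  1 × Cl: no H
  1 × F: no H
  1 × N: 2 H
  1 × N: 1 H
  1 × N: no H
  1 × O: 1 H
  Total hydrogens = 17.

17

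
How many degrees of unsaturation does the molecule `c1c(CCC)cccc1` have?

Molecular formula from the SMILES: C9H12.
DoU = (2C + 2 + N − H − X)/2 = (2·9 + 2 + 0 − 12 − 0)/2 = 8/2 = 4.
(Structurally: 1 ring(s) + 3 π bond(s) = 4.)

4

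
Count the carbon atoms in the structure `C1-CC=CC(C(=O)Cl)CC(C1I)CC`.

11

The symbol for carbon appears 11 times in the SMILES. (Cl is a single chlorine, not C + l.)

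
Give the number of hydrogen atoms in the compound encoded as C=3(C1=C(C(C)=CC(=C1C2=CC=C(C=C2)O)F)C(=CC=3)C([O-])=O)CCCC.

20

Hydrogens are implicit in SMILES; fill each atom to its normal valence:
  9 × C (aromatic): no H
  7 × C (aromatic): 1 H each → 7
  3 × C: 2 H each → 6
  2 × C: 3 H each → 6
  1 × C: no H
  1 × F: no H
  1 × O: 1 H
  1 × O: no H
  1 × O (charge -1): no H
  Total hydrogens = 20.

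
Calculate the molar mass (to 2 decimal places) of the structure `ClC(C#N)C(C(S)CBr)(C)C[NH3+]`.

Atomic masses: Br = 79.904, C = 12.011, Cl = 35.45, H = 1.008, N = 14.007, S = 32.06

Molecular formula: C7H13BrClN2S+.
M = 1×79.904 + 7×12.011 + 1×35.45 + 13×1.008 + 2×14.007 + 1×32.06 = 272.61 g/mol.

272.61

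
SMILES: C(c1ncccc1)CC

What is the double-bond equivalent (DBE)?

4

Molecular formula from the SMILES: C8H11N.
DoU = (2C + 2 + N − H − X)/2 = (2·8 + 2 + 1 − 11 − 0)/2 = 8/2 = 4.
(Structurally: 1 ring(s) + 3 π bond(s) = 4.)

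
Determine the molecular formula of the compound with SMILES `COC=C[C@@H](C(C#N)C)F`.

C7H10FNO

Heavy atoms from the SMILES: 7 C, 1 F, 1 N, 1 O.
Implicit hydrogens by atom environment:
  4 × C: 1 H each → 4
  2 × C: 3 H each → 6
  1 × C: no H
  1 × F: no H
  1 × N: no H
  1 × O: no H
  Total hydrogens = 10.
Molecular formula: C7H10FNO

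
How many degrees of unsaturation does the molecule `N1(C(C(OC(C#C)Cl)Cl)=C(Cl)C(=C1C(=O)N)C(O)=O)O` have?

7

Molecular formula from the SMILES: C10H7Cl3N2O5.
DoU = (2C + 2 + N − H − X)/2 = (2·10 + 2 + 2 − 7 − 3)/2 = 14/2 = 7.
(Structurally: 1 ring(s) + 6 π bond(s) = 7.)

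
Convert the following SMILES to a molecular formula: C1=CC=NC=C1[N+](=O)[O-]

C5H4N2O2

Heavy atoms from the SMILES: 5 C, 2 N, 2 O.
Implicit hydrogens by atom environment:
  4 × C (aromatic): 1 H each → 4
  1 × C (aromatic): no H
  1 × N (aromatic): no H
  1 × N (charge +1): no H
  1 × O: no H
  1 × O (charge -1): no H
  Total hydrogens = 4.
Molecular formula: C5H4N2O2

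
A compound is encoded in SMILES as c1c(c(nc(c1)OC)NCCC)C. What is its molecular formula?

C10H16N2O

Heavy atoms from the SMILES: 10 C, 2 N, 1 O.
Implicit hydrogens by atom environment:
  3 × C: 3 H each → 9
  3 × C (aromatic): no H
  2 × C: 2 H each → 4
  2 × C (aromatic): 1 H each → 2
  1 × N: 1 H
  1 × N (aromatic): no H
  1 × O: no H
  Total hydrogens = 16.
Molecular formula: C10H16N2O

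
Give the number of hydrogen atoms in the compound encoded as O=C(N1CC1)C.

7

Hydrogens are implicit in SMILES; fill each atom to its normal valence:
  2 × C: 2 H each → 4
  1 × C: 3 H
  1 × C: no H
  1 × N: no H
  1 × O: no H
  Total hydrogens = 7.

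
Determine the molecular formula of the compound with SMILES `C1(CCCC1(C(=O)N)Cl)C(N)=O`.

C7H11ClN2O2

Heavy atoms from the SMILES: 7 C, 1 Cl, 2 N, 2 O.
Implicit hydrogens by atom environment:
  3 × C: 2 H each → 6
  3 × C: no H
  2 × N: 2 H each → 4
  2 × O: no H
  1 × C: 1 H
  1 × Cl: no H
  Total hydrogens = 11.
Molecular formula: C7H11ClN2O2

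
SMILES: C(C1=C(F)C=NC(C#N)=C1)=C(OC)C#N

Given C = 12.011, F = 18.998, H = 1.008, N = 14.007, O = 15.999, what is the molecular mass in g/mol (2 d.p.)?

Molecular formula: C10H6FN3O.
M = 10×12.011 + 1×18.998 + 6×1.008 + 3×14.007 + 1×15.999 = 203.18 g/mol.

203.18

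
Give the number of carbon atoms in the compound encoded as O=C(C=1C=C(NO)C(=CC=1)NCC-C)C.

The symbol for carbon appears 11 times in the SMILES.

11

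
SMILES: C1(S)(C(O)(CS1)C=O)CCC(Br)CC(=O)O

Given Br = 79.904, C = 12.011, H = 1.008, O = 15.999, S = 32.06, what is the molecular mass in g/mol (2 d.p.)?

329.22

Molecular formula: C9H13BrO4S2.
M = 1×79.904 + 9×12.011 + 13×1.008 + 4×15.999 + 2×32.06 = 329.22 g/mol.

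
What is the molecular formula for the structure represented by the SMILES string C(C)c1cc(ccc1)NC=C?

Heavy atoms from the SMILES: 10 C, 1 N.
Implicit hydrogens by atom environment:
  4 × C (aromatic): 1 H each → 4
  2 × C: 2 H each → 4
  2 × C (aromatic): no H
  1 × C: 3 H
  1 × C: 1 H
  1 × N: 1 H
  Total hydrogens = 13.
Molecular formula: C10H13N

C10H13N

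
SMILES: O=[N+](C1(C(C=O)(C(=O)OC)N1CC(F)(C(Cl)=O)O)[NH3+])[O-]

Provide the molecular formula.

Heavy atoms from the SMILES: 8 C, 1 Cl, 1 F, 3 N, 7 O.
Implicit hydrogens by atom environment:
  5 × C: no H
  5 × O: no H
  1 × C: 3 H
  1 × C: 2 H
  1 × C: 1 H
  1 × Cl: no H
  1 × F: no H
  1 × N (charge +1): 3 H
  1 × N: no H
  1 × N (charge +1): no H
  1 × O: 1 H
  1 × O (charge -1): no H
  Total hydrogens = 10.
Net charge +1.
Molecular formula: C8H10ClFN3O7+

C8H10ClFN3O7+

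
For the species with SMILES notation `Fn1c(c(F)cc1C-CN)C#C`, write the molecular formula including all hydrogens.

Heavy atoms from the SMILES: 8 C, 2 F, 2 N.
Implicit hydrogens by atom environment:
  3 × C (aromatic): no H
  2 × C: 2 H each → 4
  2 × F: no H
  1 × C (aromatic): 1 H
  1 × C: 1 H
  1 × C: no H
  1 × N: 2 H
  1 × N (aromatic): no H
  Total hydrogens = 8.
Molecular formula: C8H8F2N2

C8H8F2N2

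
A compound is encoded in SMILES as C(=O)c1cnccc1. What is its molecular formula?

Heavy atoms from the SMILES: 6 C, 1 N, 1 O.
Implicit hydrogens by atom environment:
  4 × C (aromatic): 1 H each → 4
  1 × C: 1 H
  1 × C (aromatic): no H
  1 × N (aromatic): no H
  1 × O: no H
  Total hydrogens = 5.
Molecular formula: C6H5NO

C6H5NO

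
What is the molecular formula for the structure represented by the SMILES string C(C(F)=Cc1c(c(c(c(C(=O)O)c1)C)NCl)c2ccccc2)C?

C18H17ClFNO2

Heavy atoms from the SMILES: 18 C, 1 Cl, 1 F, 1 N, 2 O.
Implicit hydrogens by atom environment:
  6 × C (aromatic): 1 H each → 6
  6 × C (aromatic): no H
  2 × C: 3 H each → 6
  2 × C: no H
  1 × C: 2 H
  1 × C: 1 H
  1 × Cl: no H
  1 × F: no H
  1 × N: 1 H
  1 × O: 1 H
  1 × O: no H
  Total hydrogens = 17.
Molecular formula: C18H17ClFNO2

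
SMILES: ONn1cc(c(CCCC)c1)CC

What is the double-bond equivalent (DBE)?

3

Molecular formula from the SMILES: C10H18N2O.
DoU = (2C + 2 + N − H − X)/2 = (2·10 + 2 + 2 − 18 − 0)/2 = 6/2 = 3.
(Structurally: 1 ring(s) + 2 π bond(s) = 3.)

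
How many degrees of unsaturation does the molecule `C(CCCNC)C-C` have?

Molecular formula from the SMILES: C7H17N.
DoU = (2C + 2 + N − H − X)/2 = (2·7 + 2 + 1 − 17 − 0)/2 = 0/2 = 0.
(Structurally: 0 ring(s) + 0 π bond(s) = 0.)

0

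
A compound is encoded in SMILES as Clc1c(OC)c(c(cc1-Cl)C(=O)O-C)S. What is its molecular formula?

C9H8Cl2O3S

Heavy atoms from the SMILES: 9 C, 2 Cl, 3 O, 1 S.
Implicit hydrogens by atom environment:
  5 × C (aromatic): no H
  3 × O: no H
  2 × C: 3 H each → 6
  2 × Cl: no H
  1 × C (aromatic): 1 H
  1 × C: no H
  1 × S: 1 H
  Total hydrogens = 8.
Molecular formula: C9H8Cl2O3S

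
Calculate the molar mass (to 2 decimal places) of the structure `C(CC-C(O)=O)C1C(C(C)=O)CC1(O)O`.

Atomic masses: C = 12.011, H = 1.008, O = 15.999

Molecular formula: C10H16O5.
M = 10×12.011 + 16×1.008 + 5×15.999 = 216.23 g/mol.

216.23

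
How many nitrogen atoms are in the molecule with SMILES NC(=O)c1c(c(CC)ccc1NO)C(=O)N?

3

The symbol for nitrogen appears 3 times in the SMILES.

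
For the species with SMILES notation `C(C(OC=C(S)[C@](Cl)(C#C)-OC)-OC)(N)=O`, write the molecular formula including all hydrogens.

Heavy atoms from the SMILES: 9 C, 1 Cl, 1 N, 4 O, 1 S.
Implicit hydrogens by atom environment:
  4 × C: no H
  4 × O: no H
  3 × C: 1 H each → 3
  2 × C: 3 H each → 6
  1 × Cl: no H
  1 × N: 2 H
  1 × S: 1 H
  Total hydrogens = 12.
Molecular formula: C9H12ClNO4S

C9H12ClNO4S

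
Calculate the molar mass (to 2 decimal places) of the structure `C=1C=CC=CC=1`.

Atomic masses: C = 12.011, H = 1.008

Molecular formula: C6H6.
M = 6×12.011 + 6×1.008 = 78.11 g/mol.

78.11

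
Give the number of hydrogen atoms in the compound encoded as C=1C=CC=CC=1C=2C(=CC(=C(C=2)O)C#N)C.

11

Hydrogens are implicit in SMILES; fill each atom to its normal valence:
  7 × C (aromatic): 1 H each → 7
  5 × C (aromatic): no H
  1 × C: 3 H
  1 × C: no H
  1 × N: no H
  1 × O: 1 H
  Total hydrogens = 11.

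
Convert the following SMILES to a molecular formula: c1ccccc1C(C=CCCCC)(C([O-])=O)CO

C15H19O3-

Heavy atoms from the SMILES: 15 C, 3 O.
Implicit hydrogens by atom environment:
  5 × C (aromatic): 1 H each → 5
  4 × C: 2 H each → 8
  2 × C: 1 H each → 2
  2 × C: no H
  1 × C: 3 H
  1 × C (aromatic): no H
  1 × O: 1 H
  1 × O: no H
  1 × O (charge -1): no H
  Total hydrogens = 19.
Net charge -1.
Molecular formula: C15H19O3-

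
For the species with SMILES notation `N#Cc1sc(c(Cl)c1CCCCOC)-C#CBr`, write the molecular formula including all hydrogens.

Heavy atoms from the SMILES: 1 Br, 12 C, 1 Cl, 1 N, 1 O, 1 S.
Implicit hydrogens by atom environment:
  4 × C: 2 H each → 8
  4 × C (aromatic): no H
  3 × C: no H
  1 × Br: no H
  1 × C: 3 H
  1 × Cl: no H
  1 × N: no H
  1 × O: no H
  1 × S (aromatic): no H
  Total hydrogens = 11.
Molecular formula: C12H11BrClNOS

C12H11BrClNOS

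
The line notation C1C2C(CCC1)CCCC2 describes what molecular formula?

Heavy atoms from the SMILES: 10 C.
Implicit hydrogens by atom environment:
  8 × C: 2 H each → 16
  2 × C: 1 H each → 2
  Total hydrogens = 18.
Molecular formula: C10H18

C10H18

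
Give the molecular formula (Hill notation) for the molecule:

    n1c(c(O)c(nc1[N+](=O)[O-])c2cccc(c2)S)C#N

C11H6N4O3S

Heavy atoms from the SMILES: 11 C, 4 N, 3 O, 1 S.
Implicit hydrogens by atom environment:
  6 × C (aromatic): no H
  4 × C (aromatic): 1 H each → 4
  2 × N (aromatic): no H
  1 × C: no H
  1 × N: no H
  1 × N (charge +1): no H
  1 × O: 1 H
  1 × O: no H
  1 × O (charge -1): no H
  1 × S: 1 H
  Total hydrogens = 6.
Molecular formula: C11H6N4O3S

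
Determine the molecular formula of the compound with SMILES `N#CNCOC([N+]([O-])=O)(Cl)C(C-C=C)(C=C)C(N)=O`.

C10H13ClN4O4

Heavy atoms from the SMILES: 10 C, 1 Cl, 4 N, 4 O.
Implicit hydrogens by atom environment:
  4 × C: 2 H each → 8
  4 × C: no H
  3 × O: no H
  2 × C: 1 H each → 2
  1 × Cl: no H
  1 × N: 2 H
  1 × N: 1 H
  1 × N: no H
  1 × N (charge +1): no H
  1 × O (charge -1): no H
  Total hydrogens = 13.
Molecular formula: C10H13ClN4O4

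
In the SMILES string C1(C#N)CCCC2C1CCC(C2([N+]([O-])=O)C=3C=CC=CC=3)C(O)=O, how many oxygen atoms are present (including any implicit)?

4

The symbol for oxygen appears 4 times in the SMILES.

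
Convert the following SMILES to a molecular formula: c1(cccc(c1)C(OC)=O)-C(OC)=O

C10H10O4

Heavy atoms from the SMILES: 10 C, 4 O.
Implicit hydrogens by atom environment:
  4 × C (aromatic): 1 H each → 4
  4 × O: no H
  2 × C: 3 H each → 6
  2 × C (aromatic): no H
  2 × C: no H
  Total hydrogens = 10.
Molecular formula: C10H10O4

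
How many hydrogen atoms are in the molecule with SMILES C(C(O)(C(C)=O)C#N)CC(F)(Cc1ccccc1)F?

15

Hydrogens are implicit in SMILES; fill each atom to its normal valence:
  5 × C (aromatic): 1 H each → 5
  4 × C: no H
  3 × C: 2 H each → 6
  2 × F: no H
  1 × C: 3 H
  1 × C (aromatic): no H
  1 × N: no H
  1 × O: 1 H
  1 × O: no H
  Total hydrogens = 15.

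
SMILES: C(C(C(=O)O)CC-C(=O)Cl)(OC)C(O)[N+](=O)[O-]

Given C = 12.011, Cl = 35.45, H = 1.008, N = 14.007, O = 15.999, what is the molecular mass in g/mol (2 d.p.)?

Molecular formula: C8H12ClNO7.
M = 8×12.011 + 1×35.45 + 12×1.008 + 1×14.007 + 7×15.999 = 269.63 g/mol.

269.63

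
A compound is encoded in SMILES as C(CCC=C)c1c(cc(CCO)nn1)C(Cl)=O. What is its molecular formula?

C12H15ClN2O2

Heavy atoms from the SMILES: 12 C, 1 Cl, 2 N, 2 O.
Implicit hydrogens by atom environment:
  6 × C: 2 H each → 12
  3 × C (aromatic): no H
  2 × N (aromatic): no H
  1 × C (aromatic): 1 H
  1 × C: 1 H
  1 × C: no H
  1 × Cl: no H
  1 × O: 1 H
  1 × O: no H
  Total hydrogens = 15.
Molecular formula: C12H15ClN2O2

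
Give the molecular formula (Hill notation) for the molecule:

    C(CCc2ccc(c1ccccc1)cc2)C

Heavy atoms from the SMILES: 16 C.
Implicit hydrogens by atom environment:
  9 × C (aromatic): 1 H each → 9
  3 × C: 2 H each → 6
  3 × C (aromatic): no H
  1 × C: 3 H
  Total hydrogens = 18.
Molecular formula: C16H18

C16H18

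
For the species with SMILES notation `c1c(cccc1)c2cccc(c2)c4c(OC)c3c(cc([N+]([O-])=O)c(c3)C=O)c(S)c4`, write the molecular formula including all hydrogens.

C24H17NO4S

Heavy atoms from the SMILES: 24 C, 1 N, 4 O, 1 S.
Implicit hydrogens by atom environment:
  12 × C (aromatic): 1 H each → 12
  10 × C (aromatic): no H
  3 × O: no H
  1 × C: 3 H
  1 × C: 1 H
  1 × N (charge +1): no H
  1 × O (charge -1): no H
  1 × S: 1 H
  Total hydrogens = 17.
Molecular formula: C24H17NO4S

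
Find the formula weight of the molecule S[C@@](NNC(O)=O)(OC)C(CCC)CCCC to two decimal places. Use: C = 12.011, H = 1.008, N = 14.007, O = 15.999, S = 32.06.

264.38

Molecular formula: C11H24N2O3S.
M = 11×12.011 + 24×1.008 + 2×14.007 + 3×15.999 + 1×32.06 = 264.38 g/mol.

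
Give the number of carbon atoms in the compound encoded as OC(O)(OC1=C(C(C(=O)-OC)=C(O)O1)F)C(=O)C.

The symbol for carbon appears 9 times in the SMILES.

9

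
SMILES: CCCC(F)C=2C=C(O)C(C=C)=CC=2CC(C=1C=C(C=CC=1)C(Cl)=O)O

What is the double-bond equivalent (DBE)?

10

Molecular formula from the SMILES: C21H22ClFO3.
DoU = (2C + 2 + N − H − X)/2 = (2·21 + 2 + 0 − 22 − 2)/2 = 20/2 = 10.
(Structurally: 2 ring(s) + 8 π bond(s) = 10.)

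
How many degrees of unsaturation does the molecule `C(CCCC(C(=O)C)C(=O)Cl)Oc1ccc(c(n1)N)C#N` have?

8

Molecular formula from the SMILES: C14H16ClN3O3.
DoU = (2C + 2 + N − H − X)/2 = (2·14 + 2 + 3 − 16 − 1)/2 = 16/2 = 8.
(Structurally: 1 ring(s) + 7 π bond(s) = 8.)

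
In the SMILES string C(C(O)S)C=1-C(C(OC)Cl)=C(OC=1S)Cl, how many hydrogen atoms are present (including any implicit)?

Hydrogens are implicit in SMILES; fill each atom to its normal valence:
  4 × C (aromatic): no H
  2 × C: 1 H each → 2
  2 × Cl: no H
  2 × S: 1 H each → 2
  1 × C: 3 H
  1 × C: 2 H
  1 × O: 1 H
  1 × O (aromatic): no H
  1 × O: no H
  Total hydrogens = 10.

10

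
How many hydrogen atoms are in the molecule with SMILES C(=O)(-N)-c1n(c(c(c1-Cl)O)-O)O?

5

Hydrogens are implicit in SMILES; fill each atom to its normal valence:
  4 × C (aromatic): no H
  3 × O: 1 H each → 3
  1 × C: no H
  1 × Cl: no H
  1 × N: 2 H
  1 × N (aromatic): no H
  1 × O: no H
  Total hydrogens = 5.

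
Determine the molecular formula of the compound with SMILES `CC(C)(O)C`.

Heavy atoms from the SMILES: 4 C, 1 O.
Implicit hydrogens by atom environment:
  3 × C: 3 H each → 9
  1 × C: no H
  1 × O: 1 H
  Total hydrogens = 10.
Molecular formula: C4H10O

C4H10O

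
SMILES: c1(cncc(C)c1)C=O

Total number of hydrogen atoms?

Hydrogens are implicit in SMILES; fill each atom to its normal valence:
  3 × C (aromatic): 1 H each → 3
  2 × C (aromatic): no H
  1 × C: 3 H
  1 × C: 1 H
  1 × N (aromatic): no H
  1 × O: no H
  Total hydrogens = 7.

7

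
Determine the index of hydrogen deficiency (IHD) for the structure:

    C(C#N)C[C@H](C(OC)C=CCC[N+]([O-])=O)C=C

Molecular formula from the SMILES: C12H18N2O3.
DoU = (2C + 2 + N − H − X)/2 = (2·12 + 2 + 2 − 18 − 0)/2 = 10/2 = 5.
(Structurally: 0 ring(s) + 5 π bond(s) = 5.)

5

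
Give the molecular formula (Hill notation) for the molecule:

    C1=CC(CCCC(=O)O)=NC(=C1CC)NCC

Heavy atoms from the SMILES: 13 C, 2 N, 2 O.
Implicit hydrogens by atom environment:
  5 × C: 2 H each → 10
  3 × C (aromatic): no H
  2 × C: 3 H each → 6
  2 × C (aromatic): 1 H each → 2
  1 × C: no H
  1 × N: 1 H
  1 × N (aromatic): no H
  1 × O: 1 H
  1 × O: no H
  Total hydrogens = 20.
Molecular formula: C13H20N2O2

C13H20N2O2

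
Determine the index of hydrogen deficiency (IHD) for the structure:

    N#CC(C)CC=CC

3

Molecular formula from the SMILES: C7H11N.
DoU = (2C + 2 + N − H − X)/2 = (2·7 + 2 + 1 − 11 − 0)/2 = 6/2 = 3.
(Structurally: 0 ring(s) + 3 π bond(s) = 3.)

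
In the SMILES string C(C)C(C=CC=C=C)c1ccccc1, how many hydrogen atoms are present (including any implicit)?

16

Hydrogens are implicit in SMILES; fill each atom to its normal valence:
  5 × C (aromatic): 1 H each → 5
  4 × C: 1 H each → 4
  2 × C: 2 H each → 4
  1 × C: 3 H
  1 × C: no H
  1 × C (aromatic): no H
  Total hydrogens = 16.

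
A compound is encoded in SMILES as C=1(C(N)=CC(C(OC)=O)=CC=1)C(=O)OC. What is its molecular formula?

Heavy atoms from the SMILES: 10 C, 1 N, 4 O.
Implicit hydrogens by atom environment:
  4 × O: no H
  3 × C (aromatic): 1 H each → 3
  3 × C (aromatic): no H
  2 × C: 3 H each → 6
  2 × C: no H
  1 × N: 2 H
  Total hydrogens = 11.
Molecular formula: C10H11NO4

C10H11NO4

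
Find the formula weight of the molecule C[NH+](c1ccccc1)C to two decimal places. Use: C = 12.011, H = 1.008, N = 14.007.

122.19

Molecular formula: C8H12N+.
M = 8×12.011 + 12×1.008 + 1×14.007 = 122.19 g/mol.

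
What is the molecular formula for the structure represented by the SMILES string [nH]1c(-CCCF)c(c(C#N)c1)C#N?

Heavy atoms from the SMILES: 9 C, 1 F, 3 N.
Implicit hydrogens by atom environment:
  3 × C: 2 H each → 6
  3 × C (aromatic): no H
  2 × C: no H
  2 × N: no H
  1 × C (aromatic): 1 H
  1 × F: no H
  1 × N (aromatic): 1 H
  Total hydrogens = 8.
Molecular formula: C9H8FN3

C9H8FN3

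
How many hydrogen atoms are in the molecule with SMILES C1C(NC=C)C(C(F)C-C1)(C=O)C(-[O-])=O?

Hydrogens are implicit in SMILES; fill each atom to its normal valence:
  4 × C: 2 H each → 8
  4 × C: 1 H each → 4
  2 × C: no H
  2 × O: no H
  1 × F: no H
  1 × N: 1 H
  1 × O (charge -1): no H
  Total hydrogens = 13.

13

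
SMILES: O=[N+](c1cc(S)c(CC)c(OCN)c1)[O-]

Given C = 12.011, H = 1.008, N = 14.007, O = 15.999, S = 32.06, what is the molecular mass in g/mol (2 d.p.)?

Molecular formula: C9H12N2O3S.
M = 9×12.011 + 12×1.008 + 2×14.007 + 3×15.999 + 1×32.06 = 228.27 g/mol.

228.27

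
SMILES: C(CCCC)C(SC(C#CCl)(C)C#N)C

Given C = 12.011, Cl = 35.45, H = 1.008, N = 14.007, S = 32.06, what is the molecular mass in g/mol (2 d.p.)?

Molecular formula: C12H18ClNS.
M = 12×12.011 + 1×35.45 + 18×1.008 + 1×14.007 + 1×32.06 = 243.79 g/mol.

243.79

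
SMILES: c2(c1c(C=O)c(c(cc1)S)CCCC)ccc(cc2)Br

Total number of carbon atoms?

17

The symbol for carbon appears 17 times in the SMILES. Lowercase c denotes aromatic carbon and counts toward C.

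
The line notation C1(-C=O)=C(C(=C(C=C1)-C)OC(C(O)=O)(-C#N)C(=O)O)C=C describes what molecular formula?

Heavy atoms from the SMILES: 14 C, 1 N, 6 O.
Implicit hydrogens by atom environment:
  4 × C (aromatic): no H
  4 × C: no H
  4 × O: no H
  2 × C (aromatic): 1 H each → 2
  2 × C: 1 H each → 2
  2 × O: 1 H each → 2
  1 × C: 3 H
  1 × C: 2 H
  1 × N: no H
  Total hydrogens = 11.
Molecular formula: C14H11NO6

C14H11NO6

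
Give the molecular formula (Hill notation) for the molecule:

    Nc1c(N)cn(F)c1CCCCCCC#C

Heavy atoms from the SMILES: 12 C, 1 F, 3 N.
Implicit hydrogens by atom environment:
  6 × C: 2 H each → 12
  3 × C (aromatic): no H
  2 × N: 2 H each → 4
  1 × C (aromatic): 1 H
  1 × C: 1 H
  1 × C: no H
  1 × F: no H
  1 × N (aromatic): no H
  Total hydrogens = 18.
Molecular formula: C12H18FN3

C12H18FN3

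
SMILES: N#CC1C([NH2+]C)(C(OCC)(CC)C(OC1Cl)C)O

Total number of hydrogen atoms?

Hydrogens are implicit in SMILES; fill each atom to its normal valence:
  4 × C: 3 H each → 12
  3 × C: 1 H each → 3
  3 × C: no H
  2 × C: 2 H each → 4
  2 × O: no H
  1 × Cl: no H
  1 × N (charge +1): 2 H
  1 × N: no H
  1 × O: 1 H
  Total hydrogens = 22.

22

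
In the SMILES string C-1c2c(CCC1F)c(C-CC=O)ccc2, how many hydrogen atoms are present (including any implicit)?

Hydrogens are implicit in SMILES; fill each atom to its normal valence:
  5 × C: 2 H each → 10
  3 × C (aromatic): 1 H each → 3
  3 × C (aromatic): no H
  2 × C: 1 H each → 2
  1 × F: no H
  1 × O: no H
  Total hydrogens = 15.

15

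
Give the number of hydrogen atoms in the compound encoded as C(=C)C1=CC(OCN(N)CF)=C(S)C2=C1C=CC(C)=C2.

17

Hydrogens are implicit in SMILES; fill each atom to its normal valence:
  6 × C (aromatic): no H
  4 × C (aromatic): 1 H each → 4
  3 × C: 2 H each → 6
  1 × C: 3 H
  1 × C: 1 H
  1 × F: no H
  1 × N: 2 H
  1 × N: no H
  1 × O: no H
  1 × S: 1 H
  Total hydrogens = 17.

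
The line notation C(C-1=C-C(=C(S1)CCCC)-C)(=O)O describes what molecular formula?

Heavy atoms from the SMILES: 10 C, 2 O, 1 S.
Implicit hydrogens by atom environment:
  3 × C: 2 H each → 6
  3 × C (aromatic): no H
  2 × C: 3 H each → 6
  1 × C (aromatic): 1 H
  1 × C: no H
  1 × O: 1 H
  1 × O: no H
  1 × S (aromatic): no H
  Total hydrogens = 14.
Molecular formula: C10H14O2S

C10H14O2S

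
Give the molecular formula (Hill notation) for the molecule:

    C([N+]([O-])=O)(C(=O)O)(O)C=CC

Heavy atoms from the SMILES: 5 C, 1 N, 5 O.
Implicit hydrogens by atom environment:
  2 × C: 1 H each → 2
  2 × C: no H
  2 × O: 1 H each → 2
  2 × O: no H
  1 × C: 3 H
  1 × N (charge +1): no H
  1 × O (charge -1): no H
  Total hydrogens = 7.
Molecular formula: C5H7NO5

C5H7NO5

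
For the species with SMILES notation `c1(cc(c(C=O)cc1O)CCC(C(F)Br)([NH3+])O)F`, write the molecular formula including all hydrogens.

Heavy atoms from the SMILES: 1 Br, 11 C, 2 F, 1 N, 3 O.
Implicit hydrogens by atom environment:
  4 × C (aromatic): no H
  2 × C: 2 H each → 4
  2 × C (aromatic): 1 H each → 2
  2 × C: 1 H each → 2
  2 × F: no H
  2 × O: 1 H each → 2
  1 × Br: no H
  1 × C: no H
  1 × N (charge +1): 3 H
  1 × O: no H
  Total hydrogens = 13.
Net charge +1.
Molecular formula: C11H13BrF2NO3+

C11H13BrF2NO3+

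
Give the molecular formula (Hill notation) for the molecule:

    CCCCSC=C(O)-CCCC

Heavy atoms from the SMILES: 10 C, 1 O, 1 S.
Implicit hydrogens by atom environment:
  6 × C: 2 H each → 12
  2 × C: 3 H each → 6
  1 × C: 1 H
  1 × C: no H
  1 × O: 1 H
  1 × S: no H
  Total hydrogens = 20.
Molecular formula: C10H20OS

C10H20OS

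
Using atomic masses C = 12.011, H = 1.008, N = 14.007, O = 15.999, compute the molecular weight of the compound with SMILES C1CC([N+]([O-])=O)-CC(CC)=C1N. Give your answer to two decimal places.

Molecular formula: C8H14N2O2.
M = 8×12.011 + 14×1.008 + 2×14.007 + 2×15.999 = 170.21 g/mol.

170.21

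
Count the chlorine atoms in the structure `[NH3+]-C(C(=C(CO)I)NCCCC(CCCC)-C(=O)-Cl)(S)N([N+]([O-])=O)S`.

The symbol for chlorine appears 1 time in the SMILES.

1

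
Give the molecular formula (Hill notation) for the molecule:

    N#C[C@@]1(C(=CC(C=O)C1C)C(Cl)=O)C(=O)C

C11H10ClNO3

Heavy atoms from the SMILES: 11 C, 1 Cl, 1 N, 3 O.
Implicit hydrogens by atom environment:
  5 × C: no H
  4 × C: 1 H each → 4
  3 × O: no H
  2 × C: 3 H each → 6
  1 × Cl: no H
  1 × N: no H
  Total hydrogens = 10.
Molecular formula: C11H10ClNO3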